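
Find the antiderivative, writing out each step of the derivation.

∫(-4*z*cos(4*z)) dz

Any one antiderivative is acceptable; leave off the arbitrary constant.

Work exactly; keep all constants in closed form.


Step 1. Integrate ∫(-4*z*cos(4*z)) dz by parts with u = z, dv = (-4*cos(4*z)) dz, so v = -sin(4*z): now -z*sin(4*z) + ∫(sin(4*z)) dz.
Step 2. Evaluate the standard form: now -z*sin(4*z) - cos(4*z)/4.
Answer: -z*sin(4*z) - cos(4*z)/4.


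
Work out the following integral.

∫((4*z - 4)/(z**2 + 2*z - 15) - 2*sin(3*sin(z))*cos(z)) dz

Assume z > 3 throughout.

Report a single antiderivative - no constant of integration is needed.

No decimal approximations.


Answer: log(z - 3) + 3*log(z + 5) + 2*cos(3*sin(z))/3.


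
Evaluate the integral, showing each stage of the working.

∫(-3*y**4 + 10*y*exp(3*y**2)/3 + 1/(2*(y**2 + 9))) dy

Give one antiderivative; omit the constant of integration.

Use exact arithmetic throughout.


Step 1. Rewrite: now ∫(-3*y**4) dy + ∫(10*y*exp(3*y**2)/3) dy + ∫(1/(2*(y**2 + 9))) dy.
Step 2. Evaluate the standard form: now -3*y**5/5 + ∫(10*y*exp(3*y**2)/3) dy + ∫(1/(2*(y**2 + 9))) dy.
Step 3. Evaluate the standard form: now -3*y**5/5 + atan(y/3)/6 + ∫(10*y*exp(3*y**2)/3) dy.
Step 4. Substitute u = y**2, turning ∫(10*y*exp(3*y**2)/3) dy into ∫(5*exp(3*u)/3) du: now -3*y**5/5 + atan(y/3)/6 + ∫(5*exp(3*u)/3) du.
Step 5. Evaluate the standard form: now -3*y**5/5 + 5*exp(3*u)/9 + atan(y/3)/6.
Step 6. Substitute back u = y**2: now -3*y**5/5 + 5*exp(3*y**2)/9 + atan(y/3)/6.
Answer: -3*y**5/5 + 5*exp(3*y**2)/9 + atan(y/3)/6.


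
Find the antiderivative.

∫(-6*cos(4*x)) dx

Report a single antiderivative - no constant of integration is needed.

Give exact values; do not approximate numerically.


Answer: -3*sin(4*x)/2.


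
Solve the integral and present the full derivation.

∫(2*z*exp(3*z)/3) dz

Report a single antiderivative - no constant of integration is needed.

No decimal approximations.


Step 1. Integrate ∫(2*z*exp(3*z)/3) dz by parts with u = z, dv = (2*exp(3*z)/3) dz, so v = 2*exp(3*z)/9: now 2*z*exp(3*z)/9 + ∫(-2*exp(3*z)/9) dz.
Step 2. Evaluate the standard form: now 2*z*exp(3*z)/9 - 2*exp(3*z)/27.
Answer: 2*z*exp(3*z)/9 - 2*exp(3*z)/27.


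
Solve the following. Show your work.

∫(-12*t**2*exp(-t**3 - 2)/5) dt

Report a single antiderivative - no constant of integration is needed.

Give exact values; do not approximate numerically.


Step 1. Substitute u = t**3 + 2, turning ∫(-12*t**2*exp(-t**3 - 2)/5) dt into ∫(-4*exp(-u)/5) du: now ∫(-4*exp(-u)/5) du.
Step 2. Evaluate the standard form: now 4*exp(-u)/5.
Step 3. Substitute back u = t**3 + 2: now 4*exp(-t**3 - 2)/5.
Answer: 4*exp(-t**3 - 2)/5.


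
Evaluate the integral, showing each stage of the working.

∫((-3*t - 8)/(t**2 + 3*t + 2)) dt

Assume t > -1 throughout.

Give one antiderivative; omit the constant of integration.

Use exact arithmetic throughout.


Step 1. Decompose ∫((-3*t - 8)/(t**2 + 3*t + 2)) dt by partial fractions, (-3*t - 8)/(t**2 + 3*t + 2) = 2/(t + 2) - 5/(t + 1): now ∫(-5/(t + 1)) dt + ∫(2/(t + 2)) dt.
Step 2. Evaluate the standard form [assuming t > -1]: now -5*log(t + 1) + ∫(2/(t + 2)) dt.
Step 3. Evaluate the standard form [assuming t > -2]: now -5*log(t + 1) + 2*log(t + 2).
Answer: -5*log(t + 1) + 2*log(t + 2).


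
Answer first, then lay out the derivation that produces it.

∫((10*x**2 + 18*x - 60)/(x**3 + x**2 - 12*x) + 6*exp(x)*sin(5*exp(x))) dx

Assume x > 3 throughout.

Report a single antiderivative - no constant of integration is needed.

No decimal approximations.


The answer is 5*log(x) + 4*log(x - 3) + log(x + 4) - 6*cos(5*exp(x))/5.
Step 1. Rewrite: now ∫((10*x**2 + 18*x - 60)/(x**3 + x**2 - 12*x)) dx + ∫(6*exp(x)*sin(5*exp(x))) dx.
Step 2. Substitute u = exp(x), turning ∫(6*exp(x)*sin(5*exp(x))) dx into ∫(6*sin(5*u)) du: now ∫((10*x**2 + 18*x - 60)/(x**3 + x**2 - 12*x)) dx + ∫(6*sin(5*u)) du.
Step 3. Evaluate the standard form: now -6*cos(5*u)/5 + ∫((10*x**2 + 18*x - 60)/(x**3 + x**2 - 12*x)) dx.
Step 4. Substitute back u = exp(x): now -6*cos(5*exp(x))/5 + ∫((10*x**2 + 18*x - 60)/(x**3 + x**2 - 12*x)) dx.
Step 5. Decompose ∫((10*x**2 + 18*x - 60)/(x**3 + x**2 - 12*x)) dx by partial fractions, (10*x**2 + 18*x - 60)/(x**3 + x**2 - 12*x) = 1/(x + 4) + 4/(x - 3) + 5/x: now -6*cos(5*exp(x))/5 + ∫(5/x) dx + ∫(4/(x - 3)) dx + ∫(1/(x + 4)) dx.
Step 6. Evaluate the standard form [assuming x > -4]: now log(x + 4) - 6*cos(5*exp(x))/5 + ∫(5/x) dx + ∫(4/(x - 3)) dx.
Step 7. Evaluate the standard form [assuming x > 3]: now 4*log(x - 3) + log(x + 4) - 6*cos(5*exp(x))/5 + ∫(5/x) dx.
Step 8. Evaluate the standard form [assuming x > 0]: now 5*log(x) + 4*log(x - 3) + log(x + 4) - 6*cos(5*exp(x))/5.
Answer: 5*log(x) + 4*log(x - 3) + log(x + 4) - 6*cos(5*exp(x))/5.


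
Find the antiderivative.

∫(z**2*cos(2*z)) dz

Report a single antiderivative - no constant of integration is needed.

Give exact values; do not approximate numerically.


Answer: z**2*sin(2*z)/2 + z*cos(2*z)/2 - sin(2*z)/4.


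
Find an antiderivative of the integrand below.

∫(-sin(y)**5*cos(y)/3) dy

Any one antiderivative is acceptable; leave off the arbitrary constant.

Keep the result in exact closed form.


Answer: -sin(y)**6/18.


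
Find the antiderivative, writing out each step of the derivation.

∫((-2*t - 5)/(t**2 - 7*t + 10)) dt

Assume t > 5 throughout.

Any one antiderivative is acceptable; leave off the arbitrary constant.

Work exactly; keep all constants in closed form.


Step 1. Decompose ∫((-2*t - 5)/(t**2 - 7*t + 10)) dt by partial fractions, (-2*t - 5)/(t**2 - 7*t + 10) = 3/(t - 2) - 5/(t - 5): now ∫(-5/(t - 5)) dt + ∫(3/(t - 2)) dt.
Step 2. Evaluate the standard form [assuming t > 2]: now 3*log(t - 2) + ∫(-5/(t - 5)) dt.
Step 3. Evaluate the standard form [assuming t > 5]: now -5*log(t - 5) + 3*log(t - 2).
Answer: -5*log(t - 5) + 3*log(t - 2).


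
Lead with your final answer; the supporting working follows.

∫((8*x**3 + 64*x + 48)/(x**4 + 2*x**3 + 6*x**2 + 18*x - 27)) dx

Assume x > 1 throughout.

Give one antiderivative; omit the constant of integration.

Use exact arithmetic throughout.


The answer is 3*log(x - 1) + 5*log(x + 3) - 4*atan(x/3)/3.
Step 1. Decompose ∫((8*x**3 + 64*x + 48)/(x**4 + 2*x**3 + 6*x**2 + 18*x - 27)) dx by partial fractions, (8*x**3 + 64*x + 48)/(x**4 + 2*x**3 + 6*x**2 + 18*x - 27) = -4/(x**2 + 9) + 5/(x + 3) + 3/(x - 1): now ∫(3/(x - 1)) dx + ∫(5/(x + 3)) dx + ∫(-4/(x**2 + 9)) dx.
Step 2. Evaluate the standard form [assuming x > 1]: now 3*log(x - 1) + ∫(5/(x + 3)) dx + ∫(-4/(x**2 + 9)) dx.
Step 3. Evaluate the standard form [assuming x > -3]: now 3*log(x - 1) + 5*log(x + 3) + ∫(-4/(x**2 + 9)) dx.
Step 4. Evaluate the standard form: now 3*log(x - 1) + 5*log(x + 3) - 4*atan(x/3)/3.
Answer: 3*log(x - 1) + 5*log(x + 3) - 4*atan(x/3)/3.


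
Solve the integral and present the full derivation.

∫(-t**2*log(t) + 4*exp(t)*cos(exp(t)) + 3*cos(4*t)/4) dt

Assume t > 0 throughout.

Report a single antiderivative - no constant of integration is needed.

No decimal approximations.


Step 1. Rewrite: now ∫(-t**2*log(t)) dt + ∫(4*exp(t)*cos(exp(t))) dt + ∫(3*cos(4*t)/4) dt.
Step 2. Substitute u = exp(t), turning ∫(4*exp(t)*cos(exp(t))) dt into ∫(4*cos(u)) du: now ∫(-t**2*log(t)) dt + ∫(3*cos(4*t)/4) dt + ∫(4*cos(u)) du.
Step 3. Evaluate the standard form: now 4*sin(u) + ∫(-t**2*log(t)) dt + ∫(3*cos(4*t)/4) dt.
Step 4. Substitute back u = exp(t): now 4*sin(exp(t)) + ∫(-t**2*log(t)) dt + ∫(3*cos(4*t)/4) dt.
Step 5. Evaluate the standard form: now 3*sin(4*t)/16 + 4*sin(exp(t)) + ∫(-t**2*log(t)) dt.
Step 6. Integrate ∫(-t**2*log(t)) dt by parts with u = log(t), dv = (-t**2) dt, so v = -t**3/3 [assuming t > 0]: now -t**3*log(t)/3 + 3*sin(4*t)/16 + 4*sin(exp(t)) + ∫(t**2/3) dt.
Step 7. Evaluate the standard form: now -t**3*log(t)/3 + t**3/9 + 3*sin(4*t)/16 + 4*sin(exp(t)).
Answer: -t**3*log(t)/3 + t**3/9 + 3*sin(4*t)/16 + 4*sin(exp(t)).


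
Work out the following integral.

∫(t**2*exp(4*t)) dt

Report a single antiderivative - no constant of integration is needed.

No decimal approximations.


Answer: t**2*exp(4*t)/4 - t*exp(4*t)/8 + exp(4*t)/32.


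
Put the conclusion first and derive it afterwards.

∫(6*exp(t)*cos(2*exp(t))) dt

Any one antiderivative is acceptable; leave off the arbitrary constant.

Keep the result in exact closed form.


The answer is 3*sin(2*exp(t)).
Step 1. Substitute u = exp(t), turning ∫(6*exp(t)*cos(2*exp(t))) dt into ∫(6*cos(2*u)) du: now ∫(6*cos(2*u)) du.
Step 2. Evaluate the standard form: now 3*sin(2*u).
Step 3. Substitute back u = exp(t): now 3*sin(2*exp(t)).
Answer: 3*sin(2*exp(t)).


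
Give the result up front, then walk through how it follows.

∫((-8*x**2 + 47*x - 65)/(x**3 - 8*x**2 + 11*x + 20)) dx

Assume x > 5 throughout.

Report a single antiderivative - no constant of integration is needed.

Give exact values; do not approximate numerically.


The answer is -5*log(x - 5) + log(x - 4) - 4*log(x + 1).
Step 1. Decompose ∫((-8*x**2 + 47*x - 65)/(x**3 - 8*x**2 + 11*x + 20)) dx by partial fractions, (-8*x**2 + 47*x - 65)/(x**3 - 8*x**2 + 11*x + 20) = -4/(x + 1) + 1/(x - 4) - 5/(x - 5): now ∫(-5/(x - 5)) dx + ∫(1/(x - 4)) dx + ∫(-4/(x + 1)) dx.
Step 2. Evaluate the standard form [assuming x > 5]: now -5*log(x - 5) + ∫(1/(x - 4)) dx + ∫(-4/(x + 1)) dx.
Step 3. Evaluate the standard form [assuming x > 4]: now -5*log(x - 5) + log(x - 4) + ∫(-4/(x + 1)) dx.
Step 4. Evaluate the standard form [assuming x > -1]: now -5*log(x - 5) + log(x - 4) - 4*log(x + 1).
Answer: -5*log(x - 5) + log(x - 4) - 4*log(x + 1).


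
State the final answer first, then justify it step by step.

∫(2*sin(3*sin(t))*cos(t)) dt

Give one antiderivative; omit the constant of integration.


The answer is -2*cos(3*sin(t))/3.
Step 1. Substitute u = sin(t), turning ∫(2*sin(3*sin(t))*cos(t)) dt into ∫(2*sin(3*u)) du: now ∫(2*sin(3*u)) du.
Step 2. Evaluate the standard form: now -2*cos(3*u)/3.
Step 3. Substitute back u = sin(t): now -2*cos(3*sin(t))/3.
Answer: -2*cos(3*sin(t))/3.


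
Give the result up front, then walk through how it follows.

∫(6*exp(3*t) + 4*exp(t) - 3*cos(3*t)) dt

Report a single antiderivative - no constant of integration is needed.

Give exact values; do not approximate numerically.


The answer is 2*exp(3*t) + 4*exp(t) - sin(3*t).
Step 1. Rewrite: now ∫(4*exp(t)) dt + ∫(6*exp(3*t)) dt + ∫(-3*cos(3*t)) dt.
Step 2. Evaluate the standard form: now -sin(3*t) + ∫(4*exp(t)) dt + ∫(6*exp(3*t)) dt.
Step 3. Evaluate the standard form: now 4*exp(t) - sin(3*t) + ∫(6*exp(3*t)) dt.
Step 4. Evaluate the standard form: now 2*exp(3*t) + 4*exp(t) - sin(3*t).
Answer: 2*exp(3*t) + 4*exp(t) - sin(3*t).


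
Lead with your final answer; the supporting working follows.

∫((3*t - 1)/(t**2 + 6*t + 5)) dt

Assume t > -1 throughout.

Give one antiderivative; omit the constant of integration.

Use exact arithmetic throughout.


The answer is -log(t + 1) + 4*log(t + 5).
Step 1. Decompose ∫((3*t - 1)/(t**2 + 6*t + 5)) dt by partial fractions, (3*t - 1)/(t**2 + 6*t + 5) = 4/(t + 5) - 1/(t + 1): now ∫(-1/(t + 1)) dt + ∫(4/(t + 5)) dt.
Step 2. Evaluate the standard form [assuming t > -1]: now -log(t + 1) + ∫(4/(t + 5)) dt.
Step 3. Evaluate the standard form [assuming t > -5]: now -log(t + 1) + 4*log(t + 5).
Answer: -log(t + 1) + 4*log(t + 5).


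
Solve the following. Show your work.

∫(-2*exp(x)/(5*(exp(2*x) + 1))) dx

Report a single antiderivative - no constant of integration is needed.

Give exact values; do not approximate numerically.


Step 1. Substitute u = exp(x), turning ∫(-2*exp(x)/(5*(exp(2*x) + 1))) dx into ∫(-2/(5*(u**2 + 1))) du: now ∫(-2/(5*(u**2 + 1))) du.
Step 2. Evaluate the standard form: now -2*atan(u)/5.
Step 3. Substitute back u = exp(x): now -2*atan(exp(x))/5.
Answer: -2*atan(exp(x))/5.


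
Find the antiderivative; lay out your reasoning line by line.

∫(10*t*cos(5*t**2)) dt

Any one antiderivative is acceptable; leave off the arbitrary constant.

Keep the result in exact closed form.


Step 1. Substitute u = t**2, turning ∫(10*t*cos(5*t**2)) dt into ∫(5*cos(5*u)) du: now ∫(5*cos(5*u)) du.
Step 2. Evaluate the standard form: now sin(5*u).
Step 3. Substitute back u = t**2: now sin(5*t**2).
Answer: sin(5*t**2).


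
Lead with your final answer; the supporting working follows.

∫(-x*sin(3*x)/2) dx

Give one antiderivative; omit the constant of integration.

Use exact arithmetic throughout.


The answer is x*cos(3*x)/6 - sin(3*x)/18.
Step 1. Integrate ∫(-x*sin(3*x)/2) dx by parts with u = x, dv = (-sin(3*x)/2) dx, so v = cos(3*x)/6: now x*cos(3*x)/6 + ∫(-cos(3*x)/6) dx.
Step 2. Evaluate the standard form: now x*cos(3*x)/6 - sin(3*x)/18.
Answer: x*cos(3*x)/6 - sin(3*x)/18.


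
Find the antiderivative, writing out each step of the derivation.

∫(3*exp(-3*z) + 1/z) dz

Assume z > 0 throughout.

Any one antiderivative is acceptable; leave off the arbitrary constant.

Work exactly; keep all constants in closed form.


Step 1. Rewrite: now ∫(1/z) dz + ∫(3*exp(-3*z)) dz.
Step 2. Evaluate the standard form [assuming z > 0]: now log(z) + ∫(3*exp(-3*z)) dz.
Step 3. Evaluate the standard form: now log(z) - exp(-3*z).
Answer: log(z) - exp(-3*z).


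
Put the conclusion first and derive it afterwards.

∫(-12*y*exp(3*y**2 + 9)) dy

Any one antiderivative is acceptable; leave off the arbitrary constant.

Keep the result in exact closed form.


The answer is -2*exp(3*y**2 + 9).
Step 1. Substitute u = y**2 + 3, turning ∫(-12*y*exp(3*y**2 + 9)) dy into ∫(-6*exp(3*u)) du: now ∫(-6*exp(3*u)) du.
Step 2. Evaluate the standard form: now -2*exp(3*u).
Step 3. Substitute back u = y**2 + 3: now -2*exp(3*y**2 + 9).
Answer: -2*exp(3*y**2 + 9).


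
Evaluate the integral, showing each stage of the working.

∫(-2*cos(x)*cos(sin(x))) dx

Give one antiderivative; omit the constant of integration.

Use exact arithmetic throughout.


Step 1. Substitute u = sin(x), turning ∫(-2*cos(x)*cos(sin(x))) dx into ∫(-2*cos(u)) du: now ∫(-2*cos(u)) du.
Step 2. Evaluate the standard form: now -2*sin(u).
Step 3. Substitute back u = sin(x): now -2*sin(sin(x)).
Answer: -2*sin(sin(x)).


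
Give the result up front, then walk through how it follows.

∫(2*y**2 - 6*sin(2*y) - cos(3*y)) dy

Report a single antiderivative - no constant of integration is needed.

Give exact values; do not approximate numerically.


The answer is 2*y**3/3 - sin(3*y)/3 + 3*cos(2*y).
Step 1. Rewrite: now ∫(2*y**2) dy + ∫(-6*sin(2*y)) dy + ∫(-cos(3*y)) dy.
Step 2. Evaluate the standard form: now 3*cos(2*y) + ∫(2*y**2) dy + ∫(-cos(3*y)) dy.
Step 3. Evaluate the standard form: now 2*y**3/3 + 3*cos(2*y) + ∫(-cos(3*y)) dy.
Step 4. Evaluate the standard form: now 2*y**3/3 - sin(3*y)/3 + 3*cos(2*y).
Answer: 2*y**3/3 - sin(3*y)/3 + 3*cos(2*y).


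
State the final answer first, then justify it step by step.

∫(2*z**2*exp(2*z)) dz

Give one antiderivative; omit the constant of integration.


The answer is z**2*exp(2*z) - z*exp(2*z) + exp(2*z)/2.
Step 1. Integrate ∫(2*z**2*exp(2*z)) dz by parts with u = z**2, dv = (2*exp(2*z)) dz, so v = exp(2*z): now z**2*exp(2*z) + ∫(-2*z*exp(2*z)) dz.
Step 2. Integrate ∫(-2*z*exp(2*z)) dz by parts with u = z, dv = (-2*exp(2*z)) dz, so v = -exp(2*z): now z**2*exp(2*z) - z*exp(2*z) + ∫(exp(2*z)) dz.
Step 3. Evaluate the standard form: now z**2*exp(2*z) - z*exp(2*z) + exp(2*z)/2.
Answer: z**2*exp(2*z) - z*exp(2*z) + exp(2*z)/2.


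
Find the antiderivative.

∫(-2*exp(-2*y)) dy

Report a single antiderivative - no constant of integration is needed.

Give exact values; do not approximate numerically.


Answer: exp(-2*y).


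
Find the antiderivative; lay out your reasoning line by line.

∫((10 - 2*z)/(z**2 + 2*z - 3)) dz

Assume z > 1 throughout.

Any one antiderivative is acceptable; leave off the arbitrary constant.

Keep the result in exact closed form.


Step 1. Decompose ∫((10 - 2*z)/(z**2 + 2*z - 3)) dz by partial fractions, (10 - 2*z)/(z**2 + 2*z - 3) = -4/(z + 3) + 2/(z - 1): now ∫(2/(z - 1)) dz + ∫(-4/(z + 3)) dz.
Step 2. Evaluate the standard form [assuming z > 1]: now 2*log(z - 1) + ∫(-4/(z + 3)) dz.
Step 3. Evaluate the standard form [assuming z > -3]: now 2*log(z - 1) - 4*log(z + 3).
Answer: 2*log(z - 1) - 4*log(z + 3).


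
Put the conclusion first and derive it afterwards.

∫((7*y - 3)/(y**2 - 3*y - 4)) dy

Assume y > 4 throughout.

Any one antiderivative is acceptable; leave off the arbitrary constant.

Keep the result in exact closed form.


The answer is 5*log(y - 4) + 2*log(y + 1).
Step 1. Decompose ∫((7*y - 3)/(y**2 - 3*y - 4)) dy by partial fractions, (7*y - 3)/(y**2 - 3*y - 4) = 2/(y + 1) + 5/(y - 4): now ∫(5/(y - 4)) dy + ∫(2/(y + 1)) dy.
Step 2. Evaluate the standard form [assuming y > -1]: now 2*log(y + 1) + ∫(5/(y - 4)) dy.
Step 3. Evaluate the standard form [assuming y > 4]: now 5*log(y - 4) + 2*log(y + 1).
Answer: 5*log(y - 4) + 2*log(y + 1).


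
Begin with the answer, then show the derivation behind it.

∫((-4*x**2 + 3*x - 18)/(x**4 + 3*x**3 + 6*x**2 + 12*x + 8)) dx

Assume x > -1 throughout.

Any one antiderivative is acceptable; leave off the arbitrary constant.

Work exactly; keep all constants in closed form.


The answer is -5*log(x + 1) + 5*log(x + 2) + atan(x/2)/2.
Step 1. Decompose ∫((-4*x**2 + 3*x - 18)/(x**4 + 3*x**3 + 6*x**2 + 12*x + 8)) dx by partial fractions, (-4*x**2 + 3*x - 18)/(x**4 + 3*x**3 + 6*x**2 + 12*x + 8) = 1/(x**2 + 4) + 5/(x + 2) - 5/(x + 1): now ∫(-5/(x + 1)) dx + ∫(5/(x + 2)) dx + ∫(1/(x**2 + 4)) dx.
Step 2. Evaluate the standard form [assuming x > -1]: now -5*log(x + 1) + ∫(5/(x + 2)) dx + ∫(1/(x**2 + 4)) dx.
Step 3. Evaluate the standard form [assuming x > -2]: now -5*log(x + 1) + 5*log(x + 2) + ∫(1/(x**2 + 4)) dx.
Step 4. Evaluate the standard form: now -5*log(x + 1) + 5*log(x + 2) + atan(x/2)/2.
Answer: -5*log(x + 1) + 5*log(x + 2) + atan(x/2)/2.


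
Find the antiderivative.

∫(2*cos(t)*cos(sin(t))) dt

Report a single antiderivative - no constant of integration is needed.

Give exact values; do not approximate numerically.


Answer: 2*sin(sin(t)).


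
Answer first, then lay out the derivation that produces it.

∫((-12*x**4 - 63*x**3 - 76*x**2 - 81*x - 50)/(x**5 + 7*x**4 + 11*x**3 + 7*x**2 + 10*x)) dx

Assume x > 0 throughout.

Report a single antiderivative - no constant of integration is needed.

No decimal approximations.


The answer is -5*log(x) - 4*log(x + 2) - 3*log(x + 5) - 2*atan(x).
Step 1. Decompose ∫((-12*x**4 - 63*x**3 - 76*x**2 - 81*x - 50)/(x**5 + 7*x**4 + 11*x**3 + 7*x**2 + 10*x)) dx by partial fractions, (-12*x**4 - 63*x**3 - 76*x**2 - 81*x - 50)/(x**5 + 7*x**4 + 11*x**3 + 7*x**2 + 10*x) = -2/(x**2 + 1) - 3/(x + 5) - 4/(x + 2) - 5/x: now ∫(-5/x) dx + ∫(-4/(x + 2)) dx + ∫(-3/(x + 5)) dx + ∫(-2/(x**2 + 1)) dx.
Step 2. Evaluate the standard form [assuming x > -5]: now -3*log(x + 5) + ∫(-5/x) dx + ∫(-4/(x + 2)) dx + ∫(-2/(x**2 + 1)) dx.
Step 3. Evaluate the standard form [assuming x > 0]: now -5*log(x) - 3*log(x + 5) + ∫(-4/(x + 2)) dx + ∫(-2/(x**2 + 1)) dx.
Step 4. Evaluate the standard form [assuming x > -2]: now -5*log(x) - 4*log(x + 2) - 3*log(x + 5) + ∫(-2/(x**2 + 1)) dx.
Step 5. Evaluate the standard form: now -5*log(x) - 4*log(x + 2) - 3*log(x + 5) - 2*atan(x).
Answer: -5*log(x) - 4*log(x + 2) - 3*log(x + 5) - 2*atan(x).


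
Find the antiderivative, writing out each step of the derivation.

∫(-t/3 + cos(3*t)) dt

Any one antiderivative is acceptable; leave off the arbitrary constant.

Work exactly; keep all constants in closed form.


Step 1. Rewrite: now ∫(-t/3) dt + ∫(cos(3*t)) dt.
Step 2. Evaluate the standard form: now -t**2/6 + ∫(cos(3*t)) dt.
Step 3. Evaluate the standard form: now -t**2/6 + sin(3*t)/3.
Answer: -t**2/6 + sin(3*t)/3.


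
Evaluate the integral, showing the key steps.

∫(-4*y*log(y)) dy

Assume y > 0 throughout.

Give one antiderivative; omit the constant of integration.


Step 1. Integrate ∫(-4*y*log(y)) dy by parts with u = log(y), dv = (-4*y) dy, so v = -2*y**2 [assuming y > 0]: now -2*y**2*log(y) + ∫(2*y) dy.
Step 2. Evaluate the standard form: now -2*y**2*log(y) + y**2.
Answer: -2*y**2*log(y) + y**2.


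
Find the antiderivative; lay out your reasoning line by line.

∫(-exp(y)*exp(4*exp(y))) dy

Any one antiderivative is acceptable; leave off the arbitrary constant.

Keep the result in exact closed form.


Step 1. Substitute u = exp(y), turning ∫(-exp(y)*exp(4*exp(y))) dy into ∫(-exp(4*u)) du: now ∫(-exp(4*u)) du.
Step 2. Evaluate the standard form: now -exp(4*u)/4.
Step 3. Substitute back u = exp(y): now -exp(4*exp(y))/4.
Answer: -exp(4*exp(y))/4.


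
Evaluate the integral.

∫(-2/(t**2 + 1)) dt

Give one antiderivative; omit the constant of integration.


Answer: -2*atan(t).


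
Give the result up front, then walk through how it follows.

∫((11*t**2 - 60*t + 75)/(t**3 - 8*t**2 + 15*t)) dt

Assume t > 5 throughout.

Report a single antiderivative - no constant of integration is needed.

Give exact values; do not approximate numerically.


The answer is 5*log(t) + 5*log(t - 5) + log(t - 3).
Step 1. Decompose ∫((11*t**2 - 60*t + 75)/(t**3 - 8*t**2 + 15*t)) dt by partial fractions, (11*t**2 - 60*t + 75)/(t**3 - 8*t**2 + 15*t) = 1/(t - 3) + 5/(t - 5) + 5/t: now ∫(5/t) dt + ∫(5/(t - 5)) dt + ∫(1/(t - 3)) dt.
Step 2. Evaluate the standard form [assuming t > 0]: now 5*log(t) + ∫(5/(t - 5)) dt + ∫(1/(t - 3)) dt.
Step 3. Evaluate the standard form [assuming t > 5]: now 5*log(t) + 5*log(t - 5) + ∫(1/(t - 3)) dt.
Step 4. Evaluate the standard form [assuming t > 3]: now 5*log(t) + 5*log(t - 5) + log(t - 3).
Answer: 5*log(t) + 5*log(t - 5) + log(t - 3).


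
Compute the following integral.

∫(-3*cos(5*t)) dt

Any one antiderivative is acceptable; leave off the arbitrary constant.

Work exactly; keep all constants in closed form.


Answer: -3*sin(5*t)/5.


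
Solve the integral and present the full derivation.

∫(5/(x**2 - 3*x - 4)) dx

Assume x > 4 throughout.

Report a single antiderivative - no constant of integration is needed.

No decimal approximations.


Step 1. Decompose ∫(5/(x**2 - 3*x - 4)) dx by partial fractions, 5/(x**2 - 3*x - 4) = -1/(x + 1) + 1/(x - 4): now ∫(1/(x - 4)) dx + ∫(-1/(x + 1)) dx.
Step 2. Evaluate the standard form [assuming x > 4]: now log(x - 4) + ∫(-1/(x + 1)) dx.
Step 3. Evaluate the standard form [assuming x > -1]: now log(x - 4) - log(x + 1).
Answer: log(x - 4) - log(x + 1).


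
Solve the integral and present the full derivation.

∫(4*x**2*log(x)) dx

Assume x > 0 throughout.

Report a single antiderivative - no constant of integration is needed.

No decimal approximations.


Step 1. Integrate ∫(4*x**2*log(x)) dx by parts with u = log(x), dv = (4*x**2) dx, so v = 4*x**3/3 [assuming x > 0]: now 4*x**3*log(x)/3 + ∫(-4*x**2/3) dx.
Step 2. Evaluate the standard form: now 4*x**3*log(x)/3 - 4*x**3/9.
Answer: 4*x**3*log(x)/3 - 4*x**3/9.


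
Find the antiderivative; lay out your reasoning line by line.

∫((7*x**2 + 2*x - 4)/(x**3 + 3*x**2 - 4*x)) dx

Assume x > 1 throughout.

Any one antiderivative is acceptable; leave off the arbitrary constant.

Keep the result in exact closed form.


Step 1. Decompose ∫((7*x**2 + 2*x - 4)/(x**3 + 3*x**2 - 4*x)) dx by partial fractions, (7*x**2 + 2*x - 4)/(x**3 + 3*x**2 - 4*x) = 5/(x + 4) + 1/(x - 1) + 1/x: now ∫(1/x) dx + ∫(1/(x - 1)) dx + ∫(5/(x + 4)) dx.
Step 2. Evaluate the standard form [assuming x > 0]: now log(x) + ∫(1/(x - 1)) dx + ∫(5/(x + 4)) dx.
Step 3. Evaluate the standard form [assuming x > -4]: now log(x) + 5*log(x + 4) + ∫(1/(x - 1)) dx.
Step 4. Evaluate the standard form [assuming x > 1]: now log(x) + log(x - 1) + 5*log(x + 4).
Answer: log(x) + log(x - 1) + 5*log(x + 4).


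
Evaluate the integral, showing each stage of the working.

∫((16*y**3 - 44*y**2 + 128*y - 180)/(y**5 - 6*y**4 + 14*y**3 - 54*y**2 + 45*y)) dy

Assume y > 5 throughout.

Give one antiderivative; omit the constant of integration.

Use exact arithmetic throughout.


Step 1. Decompose ∫((16*y**3 - 44*y**2 + 128*y - 180)/(y**5 - 6*y**4 + 14*y**3 - 54*y**2 + 45*y)) dy by partial fractions, (16*y**3 - 44*y**2 + 128*y - 180)/(y**5 - 6*y**4 + 14*y**3 - 54*y**2 + 45*y) = 4/(y**2 + 9) + 2/(y - 1) + 2/(y - 5) - 4/y: now ∫(-4/y) dy + ∫(2/(y - 5)) dy + ∫(2/(y - 1)) dy + ∫(4/(y**2 + 9)) dy.
Step 2. Evaluate the standard form [assuming y > 5]: now 2*log(y - 5) + ∫(-4/y) dy + ∫(2/(y - 1)) dy + ∫(4/(y**2 + 9)) dy.
Step 3. Evaluate the standard form [assuming y > 0]: now -4*log(y) + 2*log(y - 5) + ∫(2/(y - 1)) dy + ∫(4/(y**2 + 9)) dy.
Step 4. Evaluate the standard form [assuming y > 1]: now -4*log(y) + 2*log(y - 5) + 2*log(y - 1) + ∫(4/(y**2 + 9)) dy.
Step 5. Evaluate the standard form: now -4*log(y) + 2*log(y - 5) + 2*log(y - 1) + 4*atan(y/3)/3.
Answer: -4*log(y) + 2*log(y - 5) + 2*log(y - 1) + 4*atan(y/3)/3.


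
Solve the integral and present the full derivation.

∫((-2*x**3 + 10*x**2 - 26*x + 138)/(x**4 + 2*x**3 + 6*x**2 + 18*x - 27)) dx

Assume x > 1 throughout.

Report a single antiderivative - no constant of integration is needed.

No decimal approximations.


Step 1. Decompose ∫((-2*x**3 + 10*x**2 - 26*x + 138)/(x**4 + 2*x**3 + 6*x**2 + 18*x - 27)) dx by partial fractions, (-2*x**3 + 10*x**2 - 26*x + 138)/(x**4 + 2*x**3 + 6*x**2 + 18*x - 27) = -4/(x**2 + 9) - 5/(x + 3) + 3/(x - 1): now ∫(3/(x - 1)) dx + ∫(-5/(x + 3)) dx + ∫(-4/(x**2 + 9)) dx.
Step 2. Evaluate the standard form [assuming x > -3]: now -5*log(x + 3) + ∫(3/(x - 1)) dx + ∫(-4/(x**2 + 9)) dx.
Step 3. Evaluate the standard form [assuming x > 1]: now 3*log(x - 1) - 5*log(x + 3) + ∫(-4/(x**2 + 9)) dx.
Step 4. Evaluate the standard form: now 3*log(x - 1) - 5*log(x + 3) - 4*atan(x/3)/3.
Answer: 3*log(x - 1) - 5*log(x + 3) - 4*atan(x/3)/3.


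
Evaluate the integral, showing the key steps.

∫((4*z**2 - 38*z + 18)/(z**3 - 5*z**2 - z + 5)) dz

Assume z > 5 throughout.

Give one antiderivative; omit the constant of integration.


Step 1. Decompose ∫((4*z**2 - 38*z + 18)/(z**3 - 5*z**2 - z + 5)) dz by partial fractions, (4*z**2 - 38*z + 18)/(z**3 - 5*z**2 - z + 5) = 5/(z + 1) + 2/(z - 1) - 3/(z - 5): now ∫(-3/(z - 5)) dz + ∫(2/(z - 1)) dz + ∫(5/(z + 1)) dz.
Step 2. Evaluate the standard form [assuming z > 1]: now 2*log(z - 1) + ∫(-3/(z - 5)) dz + ∫(5/(z + 1)) dz.
Step 3. Evaluate the standard form [assuming z > 5]: now -3*log(z - 5) + 2*log(z - 1) + ∫(5/(z + 1)) dz.
Step 4. Evaluate the standard form [assuming z > -1]: now -3*log(z - 5) + 2*log(z - 1) + 5*log(z + 1).
Answer: -3*log(z - 5) + 2*log(z - 1) + 5*log(z + 1).


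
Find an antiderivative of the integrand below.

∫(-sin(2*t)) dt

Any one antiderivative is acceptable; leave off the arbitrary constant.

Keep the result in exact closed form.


Answer: cos(2*t)/2.


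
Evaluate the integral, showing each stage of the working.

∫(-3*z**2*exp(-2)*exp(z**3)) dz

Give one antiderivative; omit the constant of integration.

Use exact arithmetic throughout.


Step 1. Substitute u = z**3 - 2, turning ∫(-3*z**2*exp(-2)*exp(z**3)) dz into ∫(-exp(u)) du: now ∫(-exp(u)) du.
Step 2. Evaluate the standard form: now -exp(u).
Step 3. Substitute back u = z**3 - 2: now -exp(z**3 - 2).
Answer: -exp(z**3 - 2).


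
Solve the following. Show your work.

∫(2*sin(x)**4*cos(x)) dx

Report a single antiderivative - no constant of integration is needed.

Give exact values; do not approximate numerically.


Step 1. Substitute u = sin(x), turning ∫(2*sin(x)**4*cos(x)) dx into ∫(2*u**4) du: now ∫(2*u**4) du.
Step 2. Evaluate the standard form: now 2*u**5/5.
Step 3. Substitute back u = sin(x): now 2*sin(x)**5/5.
Answer: 2*sin(x)**5/5.


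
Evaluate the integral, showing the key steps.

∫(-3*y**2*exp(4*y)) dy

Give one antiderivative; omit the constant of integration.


Step 1. Integrate ∫(-3*y**2*exp(4*y)) dy by parts with u = y**2, dv = (-3*exp(4*y)) dy, so v = -3*exp(4*y)/4: now -3*y**2*exp(4*y)/4 + ∫(3*y*exp(4*y)/2) dy.
Step 2. Integrate ∫(3*y*exp(4*y)/2) dy by parts with u = y, dv = (3*exp(4*y)/2) dy, so v = 3*exp(4*y)/8: now -3*y**2*exp(4*y)/4 + 3*y*exp(4*y)/8 + ∫(-3*exp(4*y)/8) dy.
Step 3. Evaluate the standard form: now -3*y**2*exp(4*y)/4 + 3*y*exp(4*y)/8 - 3*exp(4*y)/32.
Answer: -3*y**2*exp(4*y)/4 + 3*y*exp(4*y)/8 - 3*exp(4*y)/32.


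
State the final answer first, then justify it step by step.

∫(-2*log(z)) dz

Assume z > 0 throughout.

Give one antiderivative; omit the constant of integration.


The answer is -2*z*log(z) + 2*z.
Step 1. Integrate ∫(-2*log(z)) dz by parts with u = log(z), dv = (-2) dz, so v = -2*z [assuming z > 0]: now -2*z*log(z) + ∫(2) dz.
Step 2. Evaluate the standard form: now -2*z*log(z) + 2*z.
Answer: -2*z*log(z) + 2*z.


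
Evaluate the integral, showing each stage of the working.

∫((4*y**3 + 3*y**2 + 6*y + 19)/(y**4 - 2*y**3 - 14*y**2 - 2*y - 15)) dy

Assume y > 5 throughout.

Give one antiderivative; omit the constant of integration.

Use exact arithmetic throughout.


Step 1. Decompose ∫((4*y**3 + 3*y**2 + 6*y + 19)/(y**4 - 2*y**3 - 14*y**2 - 2*y - 15)) dy by partial fractions, (4*y**3 + 3*y**2 + 6*y + 19)/(y**4 - 2*y**3 - 14*y**2 - 2*y - 15) = -1/(y**2 + 1) + 1/(y + 3) + 3/(y - 5): now ∫(3/(y - 5)) dy + ∫(1/(y + 3)) dy + ∫(-1/(y**2 + 1)) dy.
Step 2. Evaluate the standard form [assuming y > -3]: now log(y + 3) + ∫(3/(y - 5)) dy + ∫(-1/(y**2 + 1)) dy.
Step 3. Evaluate the standard form [assuming y > 5]: now 3*log(y - 5) + log(y + 3) + ∫(-1/(y**2 + 1)) dy.
Step 4. Evaluate the standard form: now 3*log(y - 5) + log(y + 3) - atan(y).
Answer: 3*log(y - 5) + log(y + 3) - atan(y).


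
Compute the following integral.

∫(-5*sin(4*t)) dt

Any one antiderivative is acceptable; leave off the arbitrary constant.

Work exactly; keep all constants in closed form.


Answer: 5*cos(4*t)/4.


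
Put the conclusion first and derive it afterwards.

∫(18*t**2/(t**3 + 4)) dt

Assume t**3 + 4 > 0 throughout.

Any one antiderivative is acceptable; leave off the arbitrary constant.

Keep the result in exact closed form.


The answer is 6*log(t**3 + 4).
Step 1. Substitute u = t**3 + 4, turning ∫(18*t**2/(t**3 + 4)) dt into ∫(6/u) du: now ∫(6/u) du.
Step 2. Evaluate the standard form [assuming u > 0]: now 6*log(u).
Step 3. Substitute back u = t**3 + 4: now 6*log(t**3 + 4).
Answer: 6*log(t**3 + 4).


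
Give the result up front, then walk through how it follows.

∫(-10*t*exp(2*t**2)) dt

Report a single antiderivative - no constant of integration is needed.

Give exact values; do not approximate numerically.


The answer is -5*exp(2*t**2)/2.
Step 1. Substitute u = t**2, turning ∫(-10*t*exp(2*t**2)) dt into ∫(-5*exp(2*u)) du: now ∫(-5*exp(2*u)) du.
Step 2. Evaluate the standard form: now -5*exp(2*u)/2.
Step 3. Substitute back u = t**2: now -5*exp(2*t**2)/2.
Answer: -5*exp(2*t**2)/2.


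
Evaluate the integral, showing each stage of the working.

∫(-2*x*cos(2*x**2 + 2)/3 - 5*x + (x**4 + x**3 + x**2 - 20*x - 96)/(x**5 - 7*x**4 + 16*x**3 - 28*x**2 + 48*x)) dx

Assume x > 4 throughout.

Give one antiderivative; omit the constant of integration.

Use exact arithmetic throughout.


Step 1. Rewrite: now ∫(-5*x) dx + ∫(-2*x*cos(2*x**2 + 2)/3) dx + ∫((x**4 + x**3 + x**2 - 20*x - 96)/(x**5 - 7*x**4 + 16*x**3 - 28*x**2 + 48*x)) dx.
Step 2. Evaluate the standard form: now -5*x**2/2 + ∫(-2*x*cos(2*x**2 + 2)/3) dx + ∫((x**4 + x**3 + x**2 - 20*x - 96)/(x**5 - 7*x**4 + 16*x**3 - 28*x**2 + 48*x)) dx.
Step 3. Decompose ∫((x**4 + x**3 + x**2 - 20*x - 96)/(x**5 - 7*x**4 + 16*x**3 - 28*x**2 + 48*x)) dx by partial fractions, (x**4 + x**3 + x**2 - 20*x - 96)/(x**5 - 7*x**4 + 16*x**3 - 28*x**2 + 48*x) = -3/(x**2 + 4) + 1/(x - 3) + 2/(x - 4) - 2/x: now -5*x**2/2 + ∫(-2/x) dx + ∫(-2*x*cos(2*x**2 + 2)/3) dx + ∫(2/(x - 4)) dx + ∫(1/(x - 3)) dx + ∫(-3/(x**2 + 4)) dx.
Step 4. Evaluate the standard form [assuming x > 0]: now -5*x**2/2 - 2*log(x) + ∫(-2*x*cos(2*x**2 + 2)/3) dx + ∫(2/(x - 4)) dx + ∫(1/(x - 3)) dx + ∫(-3/(x**2 + 4)) dx.
Step 5. Evaluate the standard form [assuming x > 3]: now -5*x**2/2 - 2*log(x) + log(x - 3) + ∫(-2*x*cos(2*x**2 + 2)/3) dx + ∫(2/(x - 4)) dx + ∫(-3/(x**2 + 4)) dx.
Step 6. Evaluate the standard form [assuming x > 4]: now -5*x**2/2 - 2*log(x) + 2*log(x - 4) + log(x - 3) + ∫(-2*x*cos(2*x**2 + 2)/3) dx + ∫(-3/(x**2 + 4)) dx.
Step 7. Evaluate the standard form: now -5*x**2/2 - 2*log(x) + 2*log(x - 4) + log(x - 3) - 3*atan(x/2)/2 + ∫(-2*x*cos(2*x**2 + 2)/3) dx.
Step 8. Substitute u = x**2 + 1, turning ∫(-2*x*cos(2*x**2 + 2)/3) dx into ∫(-cos(2*u)/3) du: now -5*x**2/2 - 2*log(x) + 2*log(x - 4) + log(x - 3) - 3*atan(x/2)/2 + ∫(-cos(2*u)/3) du.
Step 9. Evaluate the standard form: now -5*x**2/2 - 2*log(x) + 2*log(x - 4) + log(x - 3) - sin(2*u)/6 - 3*atan(x/2)/2.
Step 10. Substitute back u = x**2 + 1: now -5*x**2/2 - 2*log(x) + 2*log(x - 4) + log(x - 3) - sin(2*x**2 + 2)/6 - 3*atan(x/2)/2.
Answer: -5*x**2/2 - 2*log(x) + 2*log(x - 4) + log(x - 3) - sin(2*x**2 + 2)/6 - 3*atan(x/2)/2.


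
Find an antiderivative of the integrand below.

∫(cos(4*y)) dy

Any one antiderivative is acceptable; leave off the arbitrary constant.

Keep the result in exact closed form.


Answer: sin(4*y)/4.


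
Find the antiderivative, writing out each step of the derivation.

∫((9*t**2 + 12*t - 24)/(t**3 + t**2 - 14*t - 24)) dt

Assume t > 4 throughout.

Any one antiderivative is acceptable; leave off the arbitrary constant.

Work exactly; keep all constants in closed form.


Step 1. Decompose ∫((9*t**2 + 12*t - 24)/(t**3 + t**2 - 14*t - 24)) dt by partial fractions, (9*t**2 + 12*t - 24)/(t**3 + t**2 - 14*t - 24) = 3/(t + 3) + 2/(t + 2) + 4/(t - 4): now ∫(4/(t - 4)) dt + ∫(2/(t + 2)) dt + ∫(3/(t + 3)) dt.
Step 2. Evaluate the standard form [assuming t > 4]: now 4*log(t - 4) + ∫(2/(t + 2)) dt + ∫(3/(t + 3)) dt.
Step 3. Evaluate the standard form [assuming t > -3]: now 4*log(t - 4) + 3*log(t + 3) + ∫(2/(t + 2)) dt.
Step 4. Evaluate the standard form [assuming t > -2]: now 4*log(t - 4) + 2*log(t + 2) + 3*log(t + 3).
Answer: 4*log(t - 4) + 2*log(t + 2) + 3*log(t + 3).


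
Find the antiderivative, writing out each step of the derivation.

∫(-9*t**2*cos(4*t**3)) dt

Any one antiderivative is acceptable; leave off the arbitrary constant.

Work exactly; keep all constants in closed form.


Step 1. Substitute u = t**3, turning ∫(-9*t**2*cos(4*t**3)) dt into ∫(-3*cos(4*u)) du: now ∫(-3*cos(4*u)) du.
Step 2. Evaluate the standard form: now -3*sin(4*u)/4.
Step 3. Substitute back u = t**3: now -3*sin(4*t**3)/4.
Answer: -3*sin(4*t**3)/4.


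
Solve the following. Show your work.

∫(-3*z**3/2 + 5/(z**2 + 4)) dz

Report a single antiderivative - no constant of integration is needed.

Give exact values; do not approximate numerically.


Step 1. Rewrite: now ∫(-3*z**3/2) dz + ∫(5/(z**2 + 4)) dz.
Step 2. Evaluate the standard form: now 5*atan(z/2)/2 + ∫(-3*z**3/2) dz.
Step 3. Evaluate the standard form: now -3*z**4/8 + 5*atan(z/2)/2.
Answer: -3*z**4/8 + 5*atan(z/2)/2.


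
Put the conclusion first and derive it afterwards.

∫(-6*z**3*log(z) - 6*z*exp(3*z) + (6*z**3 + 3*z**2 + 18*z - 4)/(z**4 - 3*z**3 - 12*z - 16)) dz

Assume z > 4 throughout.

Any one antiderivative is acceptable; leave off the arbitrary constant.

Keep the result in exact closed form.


The answer is -3*z**4*log(z)/2 + 3*z**4/8 - 2*z*exp(3*z) + 2*exp(3*z)/3 + 5*log(z - 4) + log(z + 1) + atan(z/2).
Step 1. Rewrite: now ∫(-6*z*exp(3*z)) dz + ∫(-6*z**3*log(z)) dz + ∫((6*z**3 + 3*z**2 + 18*z - 4)/(z**4 - 3*z**3 - 12*z - 16)) dz.
Step 2. Integrate ∫(-6*z**3*log(z)) dz by parts with u = log(z), dv = (-6*z**3) dz, so v = -3*z**4/2 [assuming z > 0]: now -3*z**4*log(z)/2 + ∫(3*z**3/2) dz + ∫(-6*z*exp(3*z)) dz + ∫((6*z**3 + 3*z**2 + 18*z - 4)/(z**4 - 3*z**3 - 12*z - 16)) dz.
Step 3. Evaluate the standard form: now -3*z**4*log(z)/2 + 3*z**4/8 + ∫(-6*z*exp(3*z)) dz + ∫((6*z**3 + 3*z**2 + 18*z - 4)/(z**4 - 3*z**3 - 12*z - 16)) dz.
Step 4. Integrate ∫(-6*z*exp(3*z)) dz by parts with u = z, dv = (-6*exp(3*z)) dz, so v = -2*exp(3*z): now -3*z**4*log(z)/2 + 3*z**4/8 - 2*z*exp(3*z) + ∫((6*z**3 + 3*z**2 + 18*z - 4)/(z**4 - 3*z**3 - 12*z - 16)) dz + ∫(2*exp(3*z)) dz.
Step 5. Evaluate the standard form: now -3*z**4*log(z)/2 + 3*z**4/8 - 2*z*exp(3*z) + 2*exp(3*z)/3 + ∫((6*z**3 + 3*z**2 + 18*z - 4)/(z**4 - 3*z**3 - 12*z - 16)) dz.
Step 6. Decompose ∫((6*z**3 + 3*z**2 + 18*z - 4)/(z**4 - 3*z**3 - 12*z - 16)) dz by partial fractions, (6*z**3 + 3*z**2 + 18*z - 4)/(z**4 - 3*z**3 - 12*z - 16) = 2/(z**2 + 4) + 1/(z + 1) + 5/(z - 4): now -3*z**4*log(z)/2 + 3*z**4/8 - 2*z*exp(3*z) + 2*exp(3*z)/3 + ∫(5/(z - 4)) dz + ∫(1/(z + 1)) dz + ∫(2/(z**2 + 4)) dz.
Step 7. Evaluate the standard form [assuming z > -1]: now -3*z**4*log(z)/2 + 3*z**4/8 - 2*z*exp(3*z) + 2*exp(3*z)/3 + log(z + 1) + ∫(5/(z - 4)) dz + ∫(2/(z**2 + 4)) dz.
Step 8. Evaluate the standard form [assuming z > 4]: now -3*z**4*log(z)/2 + 3*z**4/8 - 2*z*exp(3*z) + 2*exp(3*z)/3 + 5*log(z - 4) + log(z + 1) + ∫(2/(z**2 + 4)) dz.
Step 9. Evaluate the standard form: now -3*z**4*log(z)/2 + 3*z**4/8 - 2*z*exp(3*z) + 2*exp(3*z)/3 + 5*log(z - 4) + log(z + 1) + atan(z/2).
Answer: -3*z**4*log(z)/2 + 3*z**4/8 - 2*z*exp(3*z) + 2*exp(3*z)/3 + 5*log(z - 4) + log(z + 1) + atan(z/2).


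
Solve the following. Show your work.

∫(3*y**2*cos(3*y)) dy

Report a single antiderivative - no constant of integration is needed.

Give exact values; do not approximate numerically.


Step 1. Integrate ∫(3*y**2*cos(3*y)) dy by parts with u = y**2, dv = (3*cos(3*y)) dy, so v = sin(3*y): now y**2*sin(3*y) + ∫(-2*y*sin(3*y)) dy.
Step 2. Integrate ∫(-2*y*sin(3*y)) dy by parts with u = y, dv = (-2*sin(3*y)) dy, so v = 2*cos(3*y)/3: now y**2*sin(3*y) + 2*y*cos(3*y)/3 + ∫(-2*cos(3*y)/3) dy.
Step 3. Evaluate the standard form: now y**2*sin(3*y) + 2*y*cos(3*y)/3 - 2*sin(3*y)/9.
Answer: y**2*sin(3*y) + 2*y*cos(3*y)/3 - 2*sin(3*y)/9.


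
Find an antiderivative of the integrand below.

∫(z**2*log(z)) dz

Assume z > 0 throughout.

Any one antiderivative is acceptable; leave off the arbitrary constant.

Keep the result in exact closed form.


Answer: z**3*log(z)/3 - z**3/9.


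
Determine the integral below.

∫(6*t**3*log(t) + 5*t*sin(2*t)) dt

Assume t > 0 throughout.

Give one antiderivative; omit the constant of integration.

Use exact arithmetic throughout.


Answer: 3*t**4*log(t)/2 - 3*t**4/8 - 5*t*cos(2*t)/2 + 5*sin(2*t)/4.


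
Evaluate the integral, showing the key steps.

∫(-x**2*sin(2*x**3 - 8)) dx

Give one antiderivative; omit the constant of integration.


Step 1. Substitute u = x**3 - 4, turning ∫(-x**2*sin(2*x**3 - 8)) dx into ∫(-sin(2*u)/3) du: now ∫(-sin(2*u)/3) du.
Step 2. Evaluate the standard form: now cos(2*u)/6.
Step 3. Substitute back u = x**3 - 4: now cos(2*x**3 - 8)/6.
Answer: cos(2*x**3 - 8)/6.


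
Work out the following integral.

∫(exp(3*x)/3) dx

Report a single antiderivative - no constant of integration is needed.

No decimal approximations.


Answer: exp(3*x)/9.


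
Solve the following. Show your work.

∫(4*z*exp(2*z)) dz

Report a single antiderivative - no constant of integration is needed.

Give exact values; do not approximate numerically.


Step 1. Integrate ∫(4*z*exp(2*z)) dz by parts with u = z, dv = (4*exp(2*z)) dz, so v = 2*exp(2*z): now 2*z*exp(2*z) + ∫(-2*exp(2*z)) dz.
Step 2. Evaluate the standard form: now 2*z*exp(2*z) - exp(2*z).
Answer: 2*z*exp(2*z) - exp(2*z).


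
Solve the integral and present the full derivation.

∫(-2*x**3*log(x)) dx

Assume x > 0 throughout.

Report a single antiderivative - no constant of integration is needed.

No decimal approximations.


Step 1. Integrate ∫(-2*x**3*log(x)) dx by parts with u = log(x), dv = (-2*x**3) dx, so v = -x**4/2 [assuming x > 0]: now -x**4*log(x)/2 + ∫(x**3/2) dx.
Step 2. Evaluate the standard form: now -x**4*log(x)/2 + x**4/8.
Answer: -x**4*log(x)/2 + x**4/8.
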